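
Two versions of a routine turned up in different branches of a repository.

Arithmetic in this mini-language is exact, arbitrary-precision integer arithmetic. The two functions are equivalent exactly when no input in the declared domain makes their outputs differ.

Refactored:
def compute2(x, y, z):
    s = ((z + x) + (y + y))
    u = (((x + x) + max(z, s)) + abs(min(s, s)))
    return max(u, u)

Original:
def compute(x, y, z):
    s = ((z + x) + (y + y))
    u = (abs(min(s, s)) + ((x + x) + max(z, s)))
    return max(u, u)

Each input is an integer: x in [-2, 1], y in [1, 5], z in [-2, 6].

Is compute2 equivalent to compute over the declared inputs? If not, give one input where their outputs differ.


Changes here: same computation, different form; the full 180-point sweep finds no disagreement.
verdict: equivalent


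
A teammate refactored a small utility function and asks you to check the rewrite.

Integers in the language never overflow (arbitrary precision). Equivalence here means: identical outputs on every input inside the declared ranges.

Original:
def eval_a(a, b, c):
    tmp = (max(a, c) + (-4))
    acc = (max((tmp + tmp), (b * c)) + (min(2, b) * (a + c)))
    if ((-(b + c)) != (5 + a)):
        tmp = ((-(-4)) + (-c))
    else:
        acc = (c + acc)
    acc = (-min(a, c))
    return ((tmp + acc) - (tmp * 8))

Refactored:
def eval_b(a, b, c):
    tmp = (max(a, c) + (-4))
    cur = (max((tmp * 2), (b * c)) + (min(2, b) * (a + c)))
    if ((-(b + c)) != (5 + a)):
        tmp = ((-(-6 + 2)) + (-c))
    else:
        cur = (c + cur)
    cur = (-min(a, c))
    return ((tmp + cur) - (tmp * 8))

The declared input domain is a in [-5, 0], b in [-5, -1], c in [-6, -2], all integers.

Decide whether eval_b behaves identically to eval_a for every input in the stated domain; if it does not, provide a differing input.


Behavior is preserved: although constant usage differs; also arithmetic usage differs; also local variable names differ, the outputs never diverge.
Spot check at a=-1, b=-4, c=-2 — eval_a: tmp = -5; acc = 20; ((-(b + c)) != (5 + a)) -> true; tmp = 6; acc = 2; return -40. eval_b: tmp = -5; cur = 20; ((-(b + c)) != (5 + a)) -> true; tmp = 6; cur = 2; return -40. Both give -40.
Every one of the 150 inputs gives matching results.
verdict: equivalent


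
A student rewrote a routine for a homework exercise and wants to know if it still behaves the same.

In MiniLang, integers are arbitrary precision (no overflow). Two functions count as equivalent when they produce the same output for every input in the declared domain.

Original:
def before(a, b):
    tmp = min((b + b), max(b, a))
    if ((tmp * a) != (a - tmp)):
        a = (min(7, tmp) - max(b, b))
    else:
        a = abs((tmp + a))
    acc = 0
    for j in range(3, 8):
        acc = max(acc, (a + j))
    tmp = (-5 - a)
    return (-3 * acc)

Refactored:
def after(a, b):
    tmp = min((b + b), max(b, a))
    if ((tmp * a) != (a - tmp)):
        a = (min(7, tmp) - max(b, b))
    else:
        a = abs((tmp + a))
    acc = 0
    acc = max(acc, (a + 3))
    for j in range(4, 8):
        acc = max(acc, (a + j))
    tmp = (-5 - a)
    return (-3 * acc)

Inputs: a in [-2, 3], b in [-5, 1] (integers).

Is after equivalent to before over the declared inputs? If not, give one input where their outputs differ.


The two versions differ — the changes include min/max/abs usage differs, and constant usage differs, and arithmetic usage differs, and statement counts differ, and loop structure differs.
One worked example (a=2, b=-1) — before: tmp=-2, then ((tmp * a) != (a - tmp)) is true, then a=-1, then acc=0, then (j=3), then acc=2, then (j=4), then acc=3, then (j=5), then acc=4, then (j=6), then acc=5, then (j=7), then acc=6, then tmp=-4, then returns -18; after: tmp=-2, then ((tmp * a) != (a - tmp)) is true, then a=-1, then acc=0, then acc=2, then (j=4), then acc=3, then (j=5), then acc=4, then (j=6), then acc=5, then (j=7), then acc=6, then tmp=-4, then returns -18; agreement on -18.
Sweeping the whole domain (42 inputs) finds no disagreement.
verdict: equivalent


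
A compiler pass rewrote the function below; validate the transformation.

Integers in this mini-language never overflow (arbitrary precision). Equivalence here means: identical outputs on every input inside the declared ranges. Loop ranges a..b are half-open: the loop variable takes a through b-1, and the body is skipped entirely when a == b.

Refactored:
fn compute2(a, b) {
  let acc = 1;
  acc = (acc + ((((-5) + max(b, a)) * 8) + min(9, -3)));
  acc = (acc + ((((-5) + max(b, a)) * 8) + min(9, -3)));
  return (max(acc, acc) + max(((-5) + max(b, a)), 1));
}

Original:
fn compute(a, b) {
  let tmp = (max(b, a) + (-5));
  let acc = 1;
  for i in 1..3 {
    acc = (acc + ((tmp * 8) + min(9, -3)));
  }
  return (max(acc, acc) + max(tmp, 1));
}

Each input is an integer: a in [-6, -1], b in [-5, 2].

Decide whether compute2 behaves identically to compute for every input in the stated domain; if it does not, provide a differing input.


Although local variable names differ; min/max/abs usage differs; constant usage differs; loop structure differs; statement counts differ; arithmetic usage differs, 48/48 inputs agree.
verdict: equivalent


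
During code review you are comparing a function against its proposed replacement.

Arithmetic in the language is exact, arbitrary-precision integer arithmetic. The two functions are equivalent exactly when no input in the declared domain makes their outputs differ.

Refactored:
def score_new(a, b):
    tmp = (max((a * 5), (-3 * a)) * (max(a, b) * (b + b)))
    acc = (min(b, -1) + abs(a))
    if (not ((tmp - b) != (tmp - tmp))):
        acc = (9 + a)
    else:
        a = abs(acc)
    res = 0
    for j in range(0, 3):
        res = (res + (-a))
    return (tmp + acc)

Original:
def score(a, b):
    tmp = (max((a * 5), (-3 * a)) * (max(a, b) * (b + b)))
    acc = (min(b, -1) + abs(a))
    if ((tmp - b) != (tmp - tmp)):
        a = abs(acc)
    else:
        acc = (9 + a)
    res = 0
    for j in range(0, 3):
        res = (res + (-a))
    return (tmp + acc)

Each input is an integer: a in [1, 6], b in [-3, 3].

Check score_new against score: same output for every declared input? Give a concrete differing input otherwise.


Differences: boolean connective usage differs — yet all 42 inputs agree.
verdict: equivalent


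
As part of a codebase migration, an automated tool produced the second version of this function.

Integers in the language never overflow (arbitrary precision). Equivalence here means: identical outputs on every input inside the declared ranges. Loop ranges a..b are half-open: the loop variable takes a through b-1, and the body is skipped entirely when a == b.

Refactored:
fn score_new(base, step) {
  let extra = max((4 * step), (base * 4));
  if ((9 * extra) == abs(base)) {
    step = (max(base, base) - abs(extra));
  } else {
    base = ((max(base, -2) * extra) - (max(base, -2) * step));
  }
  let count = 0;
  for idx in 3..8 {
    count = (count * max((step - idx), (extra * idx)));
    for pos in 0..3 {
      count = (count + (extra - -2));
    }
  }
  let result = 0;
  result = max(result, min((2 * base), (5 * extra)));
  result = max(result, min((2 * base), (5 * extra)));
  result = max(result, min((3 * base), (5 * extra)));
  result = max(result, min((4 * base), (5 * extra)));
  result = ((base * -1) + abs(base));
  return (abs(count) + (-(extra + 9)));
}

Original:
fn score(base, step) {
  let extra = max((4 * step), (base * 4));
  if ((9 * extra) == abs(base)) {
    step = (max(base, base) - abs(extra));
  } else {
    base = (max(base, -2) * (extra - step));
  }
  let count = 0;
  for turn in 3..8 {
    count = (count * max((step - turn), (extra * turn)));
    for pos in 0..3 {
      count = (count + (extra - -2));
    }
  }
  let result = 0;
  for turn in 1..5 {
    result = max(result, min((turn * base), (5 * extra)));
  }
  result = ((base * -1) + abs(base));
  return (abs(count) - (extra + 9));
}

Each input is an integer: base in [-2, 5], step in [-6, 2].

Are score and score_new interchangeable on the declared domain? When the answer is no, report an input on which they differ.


Equivalent. Whatever the rewrite altered, no input in the stated domain can expose a difference.
Sweeping the whole domain (72 inputs) finds no disagreement.
One worked example (base=4, step=-4) — score: extra=16, then ((9 * extra) == abs(base)) is false, then base=80, then count=0, then (turn=3), then count=0, then (pos=0), then count=18, then (pos=1), then count=36, then (pos=2), then count=54, then (turn=4), then count=3456, then (pos=0), then count=3474, then (pos=1), then count=3492, then (pos=2), then count=3510, then (turn=5), then count=280800, then (pos=0), then count=280818, then (pos=1), then count=280836, then (pos=2), then count=280854, then (turn=6), then count=26961984, then (pos=0), then count=26962002, then (pos=1), then count=26962020, then (pos=2), then count=26962038, then (turn=7), then count=3019748256, then (pos=0), then count=3019748274, then (pos=1), then count=3019748292, then (pos=2), then count=3019748310, then result=0, then (turn=1), then result=80, then (turn=2), then result=80, then (turn=3), then result=80, then (turn=4), then result=80, then result=0, then returns 3019748285; score_new: extra=16, then ((9 * extra) == abs(base)) is false, then base=80, then count=0, then (idx=3), then count=0, then (pos=0), then count=18, then (pos=1), then count=36, then (pos=2), then count=54, then (idx=4), then count=3456, then (pos=0), then count=3474, then (pos=1), then count=3492, then (pos=2), then count=3510, then (idx=5), then count=280800, then (pos=0), then count=280818, then (pos=1), then count=280836, then (pos=2), then count=280854, then (idx=6), then count=26961984, then (pos=0), then count=26962002, then (pos=1), then count=26962020, then (pos=2), then count=26962038, then (idx=7), then count=3019748256, then (pos=0), then count=3019748274, then (pos=1), then count=3019748292, then (pos=2), then count=3019748310, then result=0, then result=80, then result=80, then result=80, then result=80, then result=0, then returns 3019748285; agreement on 3019748285.
verdict: equivalent


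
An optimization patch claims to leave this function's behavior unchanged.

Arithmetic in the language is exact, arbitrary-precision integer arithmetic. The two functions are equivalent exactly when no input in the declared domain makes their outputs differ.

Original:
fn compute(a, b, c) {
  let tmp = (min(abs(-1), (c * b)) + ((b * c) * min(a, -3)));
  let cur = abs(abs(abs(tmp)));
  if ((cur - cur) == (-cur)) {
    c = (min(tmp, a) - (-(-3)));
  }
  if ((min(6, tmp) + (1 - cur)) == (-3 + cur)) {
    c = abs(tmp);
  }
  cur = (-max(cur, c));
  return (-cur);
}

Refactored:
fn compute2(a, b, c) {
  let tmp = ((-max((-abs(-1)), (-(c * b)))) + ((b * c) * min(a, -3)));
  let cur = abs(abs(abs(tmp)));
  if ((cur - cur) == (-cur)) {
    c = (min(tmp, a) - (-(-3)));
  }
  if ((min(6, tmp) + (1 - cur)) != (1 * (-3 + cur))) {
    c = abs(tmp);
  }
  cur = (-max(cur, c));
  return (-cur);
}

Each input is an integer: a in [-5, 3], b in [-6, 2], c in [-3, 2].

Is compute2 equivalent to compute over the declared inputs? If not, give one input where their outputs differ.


The suspicious-looking change has no observable effect anywhere in the declared ranges; all 486 inputs agree.
verdict: equivalent


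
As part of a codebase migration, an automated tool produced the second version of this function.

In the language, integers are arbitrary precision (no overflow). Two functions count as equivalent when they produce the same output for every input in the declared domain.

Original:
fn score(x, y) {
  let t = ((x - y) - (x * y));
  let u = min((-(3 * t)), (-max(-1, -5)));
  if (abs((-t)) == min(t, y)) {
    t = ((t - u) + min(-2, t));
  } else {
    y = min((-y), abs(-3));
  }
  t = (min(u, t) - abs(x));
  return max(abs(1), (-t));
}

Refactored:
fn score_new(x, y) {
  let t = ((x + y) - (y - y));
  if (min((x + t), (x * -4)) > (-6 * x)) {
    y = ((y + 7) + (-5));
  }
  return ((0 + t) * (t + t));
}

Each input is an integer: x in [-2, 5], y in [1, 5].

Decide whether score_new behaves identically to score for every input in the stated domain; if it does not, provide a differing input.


Evaluate both at x=-2, y=1.
score: t := -1 | u := 1 | (abs((-t)) == min(t, y)): false | y := -1 | t := -3 | result 3
score_new: t := -1 | (min((x + t), (x * -4)) > (-6 * x)): false | result 2
3 against 2: the behavior changed.
verdict: not equivalent; witness: x=-2, y=1


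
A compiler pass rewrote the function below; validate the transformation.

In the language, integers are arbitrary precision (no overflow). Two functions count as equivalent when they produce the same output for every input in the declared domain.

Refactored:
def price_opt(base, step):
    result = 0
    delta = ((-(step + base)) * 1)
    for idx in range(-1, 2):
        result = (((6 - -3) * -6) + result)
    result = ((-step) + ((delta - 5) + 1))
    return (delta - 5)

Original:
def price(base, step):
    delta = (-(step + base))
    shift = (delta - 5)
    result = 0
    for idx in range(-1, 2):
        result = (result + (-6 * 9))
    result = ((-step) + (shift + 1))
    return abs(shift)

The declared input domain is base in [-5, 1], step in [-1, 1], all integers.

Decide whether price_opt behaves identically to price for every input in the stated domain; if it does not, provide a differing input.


Input base=-5, step=1: 1 from price versus -1 from price_opt.
verdict: not equivalent; witness: base=-5, step=1


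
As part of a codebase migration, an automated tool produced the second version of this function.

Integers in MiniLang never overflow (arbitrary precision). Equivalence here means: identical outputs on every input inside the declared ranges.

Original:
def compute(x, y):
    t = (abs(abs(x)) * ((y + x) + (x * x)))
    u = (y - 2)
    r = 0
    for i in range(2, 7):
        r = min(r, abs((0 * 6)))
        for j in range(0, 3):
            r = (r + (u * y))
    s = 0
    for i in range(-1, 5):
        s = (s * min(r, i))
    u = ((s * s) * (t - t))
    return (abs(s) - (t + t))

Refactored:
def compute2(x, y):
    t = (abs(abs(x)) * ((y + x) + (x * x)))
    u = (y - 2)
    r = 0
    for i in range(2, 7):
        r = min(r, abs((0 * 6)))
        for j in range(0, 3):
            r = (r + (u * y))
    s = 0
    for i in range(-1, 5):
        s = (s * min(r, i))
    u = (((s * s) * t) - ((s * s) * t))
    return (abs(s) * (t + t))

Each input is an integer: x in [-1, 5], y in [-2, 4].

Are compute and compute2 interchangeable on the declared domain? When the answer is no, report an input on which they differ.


Consider the input x=-1, y=-2.
compute: t becomes -2; next u becomes -4; next r becomes 0; next at i=2:; next r becomes 0; next at j=0:; next r becomes 8; next at j=1:; next r becomes 16; next at j=2:; next r becomes 24; next at i=3:; next r becomes 0; next at j=0:; next r becomes 8; next at j=1:; next r becomes 16; next at j=2:; next r becomes 24; next at i=4:; next r becomes 0; next at j=0:; next r becomes 8; next at j=1:; next r becomes 16; next at j=2:; next r becomes 24; next at i=5:; next r becomes 0; next at j=0:; next r becomes 8; next at j=1:; next r becomes 16; next at j=2:; next r becomes 24; next at i=6:; next r becomes 0; next at j=0:; next r becomes 8; next at j=1:; next r becomes 16; next at j=2:; next r becomes 24; next s becomes 0; next at i=-1:; next s becomes 0; next at i=0:; next s becomes 0; next at i=1:; next s becomes 0; next at i=2:; next s becomes 0; next at i=3:; next s becomes 0; next at i=4:; next s becomes 0; next u becomes 0; next final value 4
compute2: t becomes -2; next u becomes -4; next r becomes 0; next at i=2:; next r becomes 0; next at j=0:; next r becomes 8; next at j=1:; next r becomes 16; next at j=2:; next r becomes 24; next at i=3:; next r becomes 0; next at j=0:; next r becomes 8; next at j=1:; next r becomes 16; next at j=2:; next r becomes 24; next at i=4:; next r becomes 0; next at j=0:; next r becomes 8; next at j=1:; next r becomes 16; next at j=2:; next r becomes 24; next at i=5:; next r becomes 0; next at j=0:; next r becomes 8; next at j=1:; next r becomes 16; next at j=2:; next r becomes 24; next at i=6:; next r becomes 0; next at j=0:; next r becomes 8; next at j=1:; next r becomes 16; next at j=2:; next r becomes 24; next s becomes 0; next at i=-1:; next s becomes 0; next at i=0:; next s becomes 0; next at i=1:; next s becomes 0; next at i=2:; next s becomes 0; next at i=3:; next s becomes 0; next at i=4:; next s becomes 0; next u becomes 0; next final value 0
4 against 0: the behavior changed.
verdict: not equivalent; witness: x=-1, y=-2


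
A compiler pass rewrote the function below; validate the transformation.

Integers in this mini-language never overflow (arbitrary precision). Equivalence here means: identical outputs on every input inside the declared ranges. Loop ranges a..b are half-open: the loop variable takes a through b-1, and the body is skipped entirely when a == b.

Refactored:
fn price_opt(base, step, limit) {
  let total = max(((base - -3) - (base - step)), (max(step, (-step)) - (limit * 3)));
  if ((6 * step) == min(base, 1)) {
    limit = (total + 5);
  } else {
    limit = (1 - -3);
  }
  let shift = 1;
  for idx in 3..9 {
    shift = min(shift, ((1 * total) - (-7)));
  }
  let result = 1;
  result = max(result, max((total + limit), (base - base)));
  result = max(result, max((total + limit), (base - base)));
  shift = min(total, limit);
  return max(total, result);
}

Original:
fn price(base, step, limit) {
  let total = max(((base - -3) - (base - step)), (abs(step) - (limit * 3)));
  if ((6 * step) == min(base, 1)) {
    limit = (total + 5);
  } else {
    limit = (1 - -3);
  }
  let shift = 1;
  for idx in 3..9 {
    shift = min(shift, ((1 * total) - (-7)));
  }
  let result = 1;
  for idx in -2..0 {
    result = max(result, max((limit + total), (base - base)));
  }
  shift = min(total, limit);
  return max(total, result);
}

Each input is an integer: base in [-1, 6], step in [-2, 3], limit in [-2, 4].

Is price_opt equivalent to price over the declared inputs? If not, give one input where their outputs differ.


Side by side, the visible changes include: min/max/abs usage differs, plus loop structure differs, plus arithmetic usage differs.
As a probe, take base=0, step=1, limit=-2: price runs total=7, then ((6 * step) == min(base, 1)) is false, then limit=4, then shift=1, then (idx=3), then shift=1, then (idx=4), then shift=1, then (idx=5), then shift=1, then (idx=6), then shift=1, then (idx=7), then shift=1, then (idx=8), then shift=1, then result=1, then (idx=-2), then result=11, then (idx=-1), then result=11, then shift=4, then returns 11; price_opt runs total=7, then ((6 * step) == min(base, 1)) is false, then limit=4, then shift=1, then (idx=3), then shift=1, then (idx=4), then shift=1, then (idx=5), then shift=1, then (idx=6), then shift=1, then (idx=7), then shift=1, then (idx=8), then shift=1, then result=1, then result=11, then result=11, then shift=4, then returns 11; both end at 11.
Sweeping the whole domain (336 inputs) finds no disagreement.
verdict: equivalent


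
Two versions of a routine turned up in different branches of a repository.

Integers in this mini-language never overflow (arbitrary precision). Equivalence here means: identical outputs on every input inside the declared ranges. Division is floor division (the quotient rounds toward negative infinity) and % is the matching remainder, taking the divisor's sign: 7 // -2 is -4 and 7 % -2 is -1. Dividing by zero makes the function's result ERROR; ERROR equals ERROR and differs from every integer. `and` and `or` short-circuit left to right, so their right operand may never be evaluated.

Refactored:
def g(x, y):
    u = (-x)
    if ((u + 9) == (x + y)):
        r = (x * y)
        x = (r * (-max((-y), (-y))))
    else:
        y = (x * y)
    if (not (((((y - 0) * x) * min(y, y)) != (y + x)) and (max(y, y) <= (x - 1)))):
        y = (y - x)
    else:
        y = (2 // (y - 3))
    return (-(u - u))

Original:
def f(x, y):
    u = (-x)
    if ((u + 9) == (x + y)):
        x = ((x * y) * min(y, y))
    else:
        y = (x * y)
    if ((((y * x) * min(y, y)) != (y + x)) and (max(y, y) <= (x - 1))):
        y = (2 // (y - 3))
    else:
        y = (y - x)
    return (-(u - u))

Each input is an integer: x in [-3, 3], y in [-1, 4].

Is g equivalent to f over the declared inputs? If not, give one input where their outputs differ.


This is a faithful refactor — local variable names differ, and arithmetic usage differs, and boolean connective usage differs, and constant usage differs, and statement counts differ, and min/max/abs usage differs, but the computed results match everywhere.
As a probe, take x=3, y=1: f runs u := -3 | ((u + 9) == (x + y)): false | y := 3 | ((((y * x) * min(y, y)) != (y + x)) and (max(y, y) <= (x - 1))): false | y := 0 | result 0; g runs u := -3 | ((u + 9) == (x + y)): false | y := 3 | (not (((((y - 0) * x) * min(y, y)) != (y + x)) and (max(y, y) <= (x - 1)))): true | y := 0 | result 0; both end at 0.
Across all 42 domain points the two functions coincide.
verdict: equivalent


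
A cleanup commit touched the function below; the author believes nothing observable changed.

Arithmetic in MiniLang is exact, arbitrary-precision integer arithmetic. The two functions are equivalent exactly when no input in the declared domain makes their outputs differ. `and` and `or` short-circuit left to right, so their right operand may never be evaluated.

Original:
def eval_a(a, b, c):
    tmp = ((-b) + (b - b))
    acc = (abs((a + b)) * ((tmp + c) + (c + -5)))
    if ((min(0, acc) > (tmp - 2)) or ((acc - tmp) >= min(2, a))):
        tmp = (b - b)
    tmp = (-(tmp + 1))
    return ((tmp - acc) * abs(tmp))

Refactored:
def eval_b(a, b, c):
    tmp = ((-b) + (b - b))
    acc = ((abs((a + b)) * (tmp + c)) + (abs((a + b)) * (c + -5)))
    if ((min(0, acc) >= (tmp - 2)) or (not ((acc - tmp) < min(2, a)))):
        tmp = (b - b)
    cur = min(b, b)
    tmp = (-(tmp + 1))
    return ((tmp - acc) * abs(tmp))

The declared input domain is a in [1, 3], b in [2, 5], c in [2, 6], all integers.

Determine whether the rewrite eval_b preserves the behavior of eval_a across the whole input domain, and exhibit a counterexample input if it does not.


Not equivalent: a=2, b=2, c=3 separates them (5 vs 3).
eval_a: tmp = -2; acc = -4; ((min(0, acc) > (tmp - 2)) or ((acc - tmp) >= min(2, a))) -> false; tmp = 1; return 5
eval_b: tmp = -2; acc = -4; ((min(0, acc) >= (tmp - 2)) or (not ((acc - tmp) < min(2, a)))) -> true; tmp = 0; cur = 2; tmp = -1; return 3
verdict: not equivalent; witness: a=2, b=2, c=3


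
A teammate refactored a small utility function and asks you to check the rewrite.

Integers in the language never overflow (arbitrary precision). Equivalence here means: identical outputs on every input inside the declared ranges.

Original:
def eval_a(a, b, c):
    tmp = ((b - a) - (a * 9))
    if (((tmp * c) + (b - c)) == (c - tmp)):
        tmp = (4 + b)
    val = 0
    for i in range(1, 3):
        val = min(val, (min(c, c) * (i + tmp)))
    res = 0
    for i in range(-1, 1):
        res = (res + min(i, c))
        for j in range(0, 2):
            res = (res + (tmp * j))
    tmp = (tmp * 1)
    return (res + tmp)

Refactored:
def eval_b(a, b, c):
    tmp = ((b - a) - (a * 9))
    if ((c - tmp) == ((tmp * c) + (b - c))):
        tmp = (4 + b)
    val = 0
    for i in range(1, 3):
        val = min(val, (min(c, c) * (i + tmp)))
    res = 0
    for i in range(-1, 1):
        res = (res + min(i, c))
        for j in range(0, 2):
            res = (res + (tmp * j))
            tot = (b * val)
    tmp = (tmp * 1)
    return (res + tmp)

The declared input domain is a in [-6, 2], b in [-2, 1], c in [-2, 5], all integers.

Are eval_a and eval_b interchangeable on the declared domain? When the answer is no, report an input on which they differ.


Equivalent — the differences include arithmetic usage differs; also local variable names differ; also statement counts differ, yet no declared input distinguishes the two.
As a probe, take a=1, b=-2, c=2: eval_a runs tmp becomes -12; next (((tmp * c) + (b - c)) == (c - tmp)) evaluates to false; next val becomes 0; next at i=1:; next val becomes -22; next at i=2:; next val becomes -22; next res becomes 0; next at i=-1:; next res becomes -1; next at j=0:; next res becomes -1; next at j=1:; next res becomes -13; next at i=0:; next res becomes -13; next at j=0:; next res becomes -13; next at j=1:; next res becomes -25; next tmp becomes -12; next final value -37; eval_b runs tmp becomes -12; next ((c - tmp) == ((tmp * c) + (b - c))) evaluates to false; next val becomes 0; next at i=1:; next val becomes -22; next at i=2:; next val becomes -22; next res becomes 0; next at i=-1:; next res becomes -1; next at j=0:; next res becomes -1; next tot becomes 44; next at j=1:; next res becomes -13; next tot becomes 44; next at i=0:; next res becomes -13; next at j=0:; next res becomes -13; next tot becomes 44; next at j=1:; next res becomes -25; next tot becomes 44; next tmp becomes -12; next final value -37; both end at -37.
An exhaustive pass over the 288 declared inputs shows identical outputs.
verdict: equivalent


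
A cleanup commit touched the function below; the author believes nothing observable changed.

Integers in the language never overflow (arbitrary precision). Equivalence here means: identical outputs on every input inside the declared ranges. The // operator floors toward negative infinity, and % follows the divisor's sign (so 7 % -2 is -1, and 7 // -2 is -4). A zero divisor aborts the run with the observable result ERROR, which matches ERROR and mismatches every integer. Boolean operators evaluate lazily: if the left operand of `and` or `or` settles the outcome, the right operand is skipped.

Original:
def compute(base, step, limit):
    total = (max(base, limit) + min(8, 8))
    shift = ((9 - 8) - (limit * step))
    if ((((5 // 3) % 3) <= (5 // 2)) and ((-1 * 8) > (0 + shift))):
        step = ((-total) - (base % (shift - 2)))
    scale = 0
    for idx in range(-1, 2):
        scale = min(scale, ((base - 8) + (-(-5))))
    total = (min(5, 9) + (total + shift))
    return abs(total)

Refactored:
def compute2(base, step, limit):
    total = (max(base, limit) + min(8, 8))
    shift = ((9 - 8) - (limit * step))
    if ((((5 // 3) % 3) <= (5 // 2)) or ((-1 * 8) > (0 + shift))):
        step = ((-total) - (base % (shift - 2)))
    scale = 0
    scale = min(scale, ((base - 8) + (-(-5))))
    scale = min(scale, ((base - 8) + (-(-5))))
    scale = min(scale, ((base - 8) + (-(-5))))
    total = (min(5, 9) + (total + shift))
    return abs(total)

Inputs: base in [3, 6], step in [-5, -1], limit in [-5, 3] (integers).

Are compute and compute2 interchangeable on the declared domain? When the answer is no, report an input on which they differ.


Consider the input base=3, step=-1, limit=1.
compute: total = 11; shift = 2; ((((5 // 3) % 3) <= (5 // 2)) and ((-1 * 8) > (0 + shift))) -> false; scale = 0; [idx=-1]; scale = 0; [idx=0]; scale = 0; [idx=1]; scale = 0; total = 18; return 18
compute2: total = 11; shift = 2; ((((5 // 3) % 3) <= (5 // 2)) or ((-1 * 8) > (0 + shift))) -> true; division by zero -> ERROR
18 against ERROR: the behavior changed.
verdict: not equivalent; witness: base=3, step=-1, limit=1


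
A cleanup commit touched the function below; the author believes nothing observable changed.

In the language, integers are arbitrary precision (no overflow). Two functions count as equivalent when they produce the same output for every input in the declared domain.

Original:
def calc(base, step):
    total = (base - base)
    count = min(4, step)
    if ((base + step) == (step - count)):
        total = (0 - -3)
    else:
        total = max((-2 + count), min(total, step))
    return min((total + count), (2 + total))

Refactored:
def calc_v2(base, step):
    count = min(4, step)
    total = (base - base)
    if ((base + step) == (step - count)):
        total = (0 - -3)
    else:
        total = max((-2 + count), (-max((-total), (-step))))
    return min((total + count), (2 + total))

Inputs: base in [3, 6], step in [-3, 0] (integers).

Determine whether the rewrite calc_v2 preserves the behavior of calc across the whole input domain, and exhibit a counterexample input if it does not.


Although min/max/abs usage differs, 16/16 inputs agree.
verdict: equivalent


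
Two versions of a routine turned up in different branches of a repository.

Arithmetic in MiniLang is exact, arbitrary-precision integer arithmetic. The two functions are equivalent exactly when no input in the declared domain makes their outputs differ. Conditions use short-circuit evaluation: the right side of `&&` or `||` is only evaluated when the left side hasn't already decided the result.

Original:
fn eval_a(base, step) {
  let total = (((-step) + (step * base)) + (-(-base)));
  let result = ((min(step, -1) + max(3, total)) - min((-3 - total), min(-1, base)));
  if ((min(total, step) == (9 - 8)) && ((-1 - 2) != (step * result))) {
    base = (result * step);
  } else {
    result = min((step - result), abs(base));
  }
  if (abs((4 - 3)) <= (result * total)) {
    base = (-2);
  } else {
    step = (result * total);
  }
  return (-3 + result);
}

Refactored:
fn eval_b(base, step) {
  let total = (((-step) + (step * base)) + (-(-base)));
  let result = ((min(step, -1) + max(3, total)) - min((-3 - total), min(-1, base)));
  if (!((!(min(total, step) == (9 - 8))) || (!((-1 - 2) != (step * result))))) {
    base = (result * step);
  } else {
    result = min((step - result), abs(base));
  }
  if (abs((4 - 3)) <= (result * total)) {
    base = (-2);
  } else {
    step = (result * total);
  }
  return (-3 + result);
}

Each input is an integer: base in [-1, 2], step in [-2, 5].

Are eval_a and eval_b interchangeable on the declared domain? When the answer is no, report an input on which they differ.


Behavior is preserved: although boolean connective usage differs, the outputs never diverge.
Tracing base=2, step=4: eval_a: total = 6; result = 14; ((min(total, step) == (9 - 8)) && ((-1 - 2) != (step * result))) -> false; result = -10; (abs((4 - 3)) <= (result * total)) -> false; step = -60; return -13 | eval_b: total = 6; result = 14; (!((!(min(total, step) == (9 - 8))) || (!((-1 - 2) != (step * result))))) -> false; result = -10; (abs((4 - 3)) <= (result * total)) -> false; step = -60; return -13 — matching result -13.
Checked all 32 inputs in the declared domain: the outputs agree on every one.
verdict: equivalent


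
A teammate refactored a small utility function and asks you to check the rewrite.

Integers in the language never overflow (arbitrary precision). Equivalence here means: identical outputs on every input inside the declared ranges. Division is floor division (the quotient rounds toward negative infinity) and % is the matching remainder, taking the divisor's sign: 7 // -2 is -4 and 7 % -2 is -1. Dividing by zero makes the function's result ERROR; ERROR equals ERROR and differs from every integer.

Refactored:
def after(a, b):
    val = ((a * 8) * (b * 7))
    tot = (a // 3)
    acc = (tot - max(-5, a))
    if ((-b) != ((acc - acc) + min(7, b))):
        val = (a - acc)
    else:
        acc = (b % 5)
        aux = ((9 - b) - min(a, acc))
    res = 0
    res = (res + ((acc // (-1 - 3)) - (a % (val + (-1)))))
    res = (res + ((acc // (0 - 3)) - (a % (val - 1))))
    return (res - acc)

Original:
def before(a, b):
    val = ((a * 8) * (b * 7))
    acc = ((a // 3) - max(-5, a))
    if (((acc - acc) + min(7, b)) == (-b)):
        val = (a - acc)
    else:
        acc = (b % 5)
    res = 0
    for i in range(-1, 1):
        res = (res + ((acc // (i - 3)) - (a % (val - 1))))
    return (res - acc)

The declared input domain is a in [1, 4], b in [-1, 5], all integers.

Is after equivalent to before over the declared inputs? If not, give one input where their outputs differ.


Not equivalent: a=1, b=-1 separates them (105 vs 1).
before: val=-56, then acc=-1, then (((acc - acc) + min(7, b)) == (-b)) is false, then acc=4, then res=0, then (i=-1), then res=55, then (i=0), then res=109, then returns 105
after: val=-56, then tot=0, then acc=-1, then ((-b) != ((acc - acc) + min(7, b))) is true, then val=2, then res=0, then res=0, then res=0, then returns 1
verdict: not equivalent; witness: a=1, b=-1


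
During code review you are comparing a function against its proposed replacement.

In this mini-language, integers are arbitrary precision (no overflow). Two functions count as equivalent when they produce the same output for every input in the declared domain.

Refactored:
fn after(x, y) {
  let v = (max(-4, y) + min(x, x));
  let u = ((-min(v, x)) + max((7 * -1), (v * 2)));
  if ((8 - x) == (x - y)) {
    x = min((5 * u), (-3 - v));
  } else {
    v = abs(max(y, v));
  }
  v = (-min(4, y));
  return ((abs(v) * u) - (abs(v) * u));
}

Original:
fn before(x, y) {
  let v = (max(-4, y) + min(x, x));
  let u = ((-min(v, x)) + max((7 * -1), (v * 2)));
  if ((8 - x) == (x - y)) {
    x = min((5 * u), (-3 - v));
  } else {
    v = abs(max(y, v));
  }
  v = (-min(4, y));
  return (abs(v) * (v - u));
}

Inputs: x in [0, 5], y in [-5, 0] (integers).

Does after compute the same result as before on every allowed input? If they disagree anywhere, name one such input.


Input x=0, y=-5: 40 from before versus 0 from after.
verdict: not equivalent; witness: x=0, y=-5


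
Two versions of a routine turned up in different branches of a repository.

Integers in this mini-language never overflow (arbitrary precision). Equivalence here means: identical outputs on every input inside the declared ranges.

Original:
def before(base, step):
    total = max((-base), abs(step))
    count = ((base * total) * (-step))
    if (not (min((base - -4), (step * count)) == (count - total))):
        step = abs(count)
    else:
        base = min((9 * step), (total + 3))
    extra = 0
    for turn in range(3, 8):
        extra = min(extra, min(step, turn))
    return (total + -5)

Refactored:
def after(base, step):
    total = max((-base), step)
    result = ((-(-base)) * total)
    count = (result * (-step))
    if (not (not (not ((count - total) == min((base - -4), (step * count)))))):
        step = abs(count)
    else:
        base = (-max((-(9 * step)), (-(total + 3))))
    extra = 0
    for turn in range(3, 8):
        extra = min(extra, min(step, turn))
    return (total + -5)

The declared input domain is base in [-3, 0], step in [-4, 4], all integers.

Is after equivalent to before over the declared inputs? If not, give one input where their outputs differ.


There is a counterexample at base=-3, step=-4: -1 on one side, -2 on the other.
before: total=4, then count=-48, then (not (min((base - -4), (step * count)) == (count - total))) is true, then step=48, then extra=0, then (turn=3), then extra=0, then (turn=4), then extra=0, then (turn=5), then extra=0, then (turn=6), then extra=0, then (turn=7), then extra=0, then returns -1
after: total=3, then result=-9, then count=-36, then (not (not (not ((count - total) == min((base - -4), (step * count)))))) is true, then step=36, then extra=0, then (turn=3), then extra=0, then (turn=4), then extra=0, then (turn=5), then extra=0, then (turn=6), then extra=0, then (turn=7), then extra=0, then returns -2
verdict: not equivalent; witness: base=-3, step=-4


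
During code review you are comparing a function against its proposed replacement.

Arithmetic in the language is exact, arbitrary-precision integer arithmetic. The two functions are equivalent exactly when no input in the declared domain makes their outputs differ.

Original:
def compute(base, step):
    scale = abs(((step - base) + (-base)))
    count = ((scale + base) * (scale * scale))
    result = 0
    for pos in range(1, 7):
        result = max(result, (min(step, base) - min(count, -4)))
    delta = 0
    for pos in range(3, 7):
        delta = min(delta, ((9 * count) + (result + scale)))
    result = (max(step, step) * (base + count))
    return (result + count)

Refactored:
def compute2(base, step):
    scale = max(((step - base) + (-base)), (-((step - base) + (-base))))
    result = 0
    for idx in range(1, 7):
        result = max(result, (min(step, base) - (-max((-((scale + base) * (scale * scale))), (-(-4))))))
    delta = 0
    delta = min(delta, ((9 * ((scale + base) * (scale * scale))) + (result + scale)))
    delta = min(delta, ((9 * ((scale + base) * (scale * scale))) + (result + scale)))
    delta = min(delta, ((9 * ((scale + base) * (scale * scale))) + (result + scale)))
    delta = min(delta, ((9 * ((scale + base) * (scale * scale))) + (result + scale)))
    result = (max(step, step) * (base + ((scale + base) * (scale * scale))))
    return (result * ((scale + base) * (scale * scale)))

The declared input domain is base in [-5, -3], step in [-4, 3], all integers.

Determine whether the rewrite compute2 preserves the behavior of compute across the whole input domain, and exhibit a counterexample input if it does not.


At base=-5, step=-4: compute gives -88, compute2 gives -4464.
verdict: not equivalent; witness: base=-5, step=-4


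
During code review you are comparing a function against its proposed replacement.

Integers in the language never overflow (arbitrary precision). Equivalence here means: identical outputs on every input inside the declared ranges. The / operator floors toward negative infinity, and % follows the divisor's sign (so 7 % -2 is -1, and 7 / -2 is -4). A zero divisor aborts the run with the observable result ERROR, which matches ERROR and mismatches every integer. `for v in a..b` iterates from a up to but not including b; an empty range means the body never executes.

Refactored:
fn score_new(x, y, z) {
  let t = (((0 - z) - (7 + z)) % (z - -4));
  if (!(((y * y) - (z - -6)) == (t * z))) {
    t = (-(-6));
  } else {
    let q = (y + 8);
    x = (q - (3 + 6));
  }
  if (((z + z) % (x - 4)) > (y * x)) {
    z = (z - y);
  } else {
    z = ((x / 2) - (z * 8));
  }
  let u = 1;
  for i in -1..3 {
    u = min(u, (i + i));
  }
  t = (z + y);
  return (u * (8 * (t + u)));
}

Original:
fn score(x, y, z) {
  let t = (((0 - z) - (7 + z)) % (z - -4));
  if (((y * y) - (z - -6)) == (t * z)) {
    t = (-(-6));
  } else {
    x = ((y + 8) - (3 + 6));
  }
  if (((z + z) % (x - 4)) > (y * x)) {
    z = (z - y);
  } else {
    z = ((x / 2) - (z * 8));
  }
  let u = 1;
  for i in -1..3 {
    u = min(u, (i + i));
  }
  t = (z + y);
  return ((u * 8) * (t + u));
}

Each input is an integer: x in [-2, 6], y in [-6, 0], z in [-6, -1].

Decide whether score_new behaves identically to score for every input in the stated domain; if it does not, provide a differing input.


There is a counterexample at x=-2, y=-6, z=-6: -576 on one side, -624 on the other.
score: t := -1 | (((y * y) - (z - -6)) == (t * z)): false | x := -7 | (((z + z) % (x - 4)) > (y * x)): false | z := 44 | u := 1 | iter i=-1: | u := -2 | iter i=0: | u := -2 | iter i=1: | u := -2 | iter i=2: | u := -2 | t := 38 | result -576
score_new: t := -1 | (!(((y * y) - (z - -6)) == (t * z))): true | t := 6 | (((z + z) % (x - 4)) > (y * x)): false | z := 47 | u := 1 | iter i=-1: | u := -2 | iter i=0: | u := -2 | iter i=1: | u := -2 | iter i=2: | u := -2 | t := 41 | result -624
verdict: not equivalent; witness: x=-2, y=-6, z=-6


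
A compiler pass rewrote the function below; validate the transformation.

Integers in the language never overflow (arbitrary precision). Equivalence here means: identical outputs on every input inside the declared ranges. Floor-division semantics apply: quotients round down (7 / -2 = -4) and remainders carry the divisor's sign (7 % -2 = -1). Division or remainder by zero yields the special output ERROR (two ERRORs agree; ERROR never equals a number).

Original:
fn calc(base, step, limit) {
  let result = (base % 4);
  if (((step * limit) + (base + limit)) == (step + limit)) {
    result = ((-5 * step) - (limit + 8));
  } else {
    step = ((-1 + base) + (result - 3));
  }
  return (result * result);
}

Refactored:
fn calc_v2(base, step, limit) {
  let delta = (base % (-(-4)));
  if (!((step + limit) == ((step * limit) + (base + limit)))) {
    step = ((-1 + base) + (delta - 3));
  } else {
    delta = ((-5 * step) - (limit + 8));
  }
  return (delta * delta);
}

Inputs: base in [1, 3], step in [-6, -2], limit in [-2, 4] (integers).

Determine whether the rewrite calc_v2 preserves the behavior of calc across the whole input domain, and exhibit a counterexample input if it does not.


Comparing the listings, the differences include: boolean connective usage differs; local variable names differ.
As a probe, take base=3, step=-3, limit=1: calc runs result=3, then (((step * limit) + (base + limit)) == (step + limit)) is false, then step=2, then returns 9; calc_v2 runs delta=3, then (!((step + limit) == ((step * limit) + (base + limit)))) is true, then step=2, then returns 9; both end at 9.
An exhaustive pass over the 105 declared inputs shows identical outputs.
verdict: equivalent
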